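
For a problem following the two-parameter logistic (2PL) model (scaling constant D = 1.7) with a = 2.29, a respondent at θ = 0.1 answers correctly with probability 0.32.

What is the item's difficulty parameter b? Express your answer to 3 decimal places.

P(θ) = 1 / (1 + exp(−D·a(θ − b)))
logit(0.32) = ln(0.32/0.68) = -0.7538
b = θ − logit/(1.7·a) = 0.1 − (-0.7538)/3.8930 = 0.2936

0.294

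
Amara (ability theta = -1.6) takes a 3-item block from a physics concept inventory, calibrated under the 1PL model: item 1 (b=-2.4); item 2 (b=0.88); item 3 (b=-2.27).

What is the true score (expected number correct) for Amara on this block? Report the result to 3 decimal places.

1.429

P(theta) = 1 / (1 + exp(−(theta − b)))
P_1 = 1/(1+e^{-0.8000}) = 0.6900
P_2 = 1/(1+e^{2.4800}) = 0.0773
P_3 = 1/(1+e^{-0.6700}) = 0.6615
E[score] = 0.6900 + 0.0773 + 0.6615 = 1.4287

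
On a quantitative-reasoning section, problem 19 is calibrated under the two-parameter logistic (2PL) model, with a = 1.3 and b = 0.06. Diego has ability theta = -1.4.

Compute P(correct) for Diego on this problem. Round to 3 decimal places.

0.130

P(theta) = 1 / (1 + exp(−a(theta − b)))
Exponent: 1.3 × (-1.4 − 0.06) = -1.8980
1/(1 + e^{1.8980}) = 0.1303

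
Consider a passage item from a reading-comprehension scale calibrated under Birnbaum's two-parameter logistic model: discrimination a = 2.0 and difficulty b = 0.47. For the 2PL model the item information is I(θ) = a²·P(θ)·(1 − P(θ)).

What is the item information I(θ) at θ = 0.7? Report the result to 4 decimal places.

P = 1/(1+e^{-0.4600}) = 0.6130
P(1−P) = 0.6130 × 0.3870 = 0.2372
I = a² × P(1−P) = 2.0² × 0.2372 = 0.94891

0.9489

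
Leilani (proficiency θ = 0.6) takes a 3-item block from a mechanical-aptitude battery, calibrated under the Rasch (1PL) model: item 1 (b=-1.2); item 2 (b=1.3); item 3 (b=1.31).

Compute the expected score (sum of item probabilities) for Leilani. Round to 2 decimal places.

P(θ) = 1 / (1 + exp(−(θ − b)))
P_1 = 1/(1+e^{-1.8000}) = 0.8581
P_2 = 1/(1+e^{0.7000}) = 0.3318
P_3 = 1/(1+e^{0.7100}) = 0.3296
E[score] = 0.8581 + 0.3318 + 0.3296 = 1.5196

1.52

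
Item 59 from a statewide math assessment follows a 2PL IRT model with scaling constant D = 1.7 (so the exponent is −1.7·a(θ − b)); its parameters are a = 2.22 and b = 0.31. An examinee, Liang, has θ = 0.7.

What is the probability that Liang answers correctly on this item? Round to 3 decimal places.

0.813

P(θ) = 1 / (1 + exp(−D·a(θ − b)))
Exponent: 1.7 × 2.22 × (0.7 − 0.31) = 1.4719
1/(1 + e^{-1.4719}) = 0.8133
P = 0.8133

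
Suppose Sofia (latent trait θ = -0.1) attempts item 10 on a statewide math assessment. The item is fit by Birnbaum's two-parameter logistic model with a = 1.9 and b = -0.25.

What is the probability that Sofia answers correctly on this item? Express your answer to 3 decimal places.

P(θ) = 1 / (1 + exp(−a(θ − b)))
Exponent: 1.9 × (-0.1 − (-0.25)) = 0.2850
1/(1 + e^{-0.2850}) = 0.5708

0.571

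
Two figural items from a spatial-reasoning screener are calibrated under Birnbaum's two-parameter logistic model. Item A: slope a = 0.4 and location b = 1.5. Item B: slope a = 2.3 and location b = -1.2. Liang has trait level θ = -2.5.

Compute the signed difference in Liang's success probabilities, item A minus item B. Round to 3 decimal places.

0.120

P(θ) = 1 / (1 + exp(−a(θ − b)))
P_A = 0.1680
P_B = 0.0479
P_A − P_B = 0.1201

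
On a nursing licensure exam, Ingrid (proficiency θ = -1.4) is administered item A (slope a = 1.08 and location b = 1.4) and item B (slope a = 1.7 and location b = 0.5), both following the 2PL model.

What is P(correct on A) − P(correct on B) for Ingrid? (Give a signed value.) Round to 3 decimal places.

P(θ) = 1 / (1 + exp(−a(θ − b)))
P_A = 0.0464
P_B = 0.0381
P_A − P_B = 0.0083

0.008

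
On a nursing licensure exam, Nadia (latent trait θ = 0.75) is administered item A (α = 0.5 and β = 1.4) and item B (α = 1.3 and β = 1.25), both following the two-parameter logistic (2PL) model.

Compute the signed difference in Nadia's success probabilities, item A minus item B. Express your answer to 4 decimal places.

0.0765

P(θ) = 1 / (1 + exp(−α(θ − β)))
P_A = 0.4195
P_B = 0.3430
P_A − P_B = 0.0765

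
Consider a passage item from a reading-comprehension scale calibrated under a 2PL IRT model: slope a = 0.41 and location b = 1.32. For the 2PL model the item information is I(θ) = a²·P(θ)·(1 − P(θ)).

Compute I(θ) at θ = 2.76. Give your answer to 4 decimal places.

0.0386

P = 1/(1+e^{-0.5904}) = 0.6435
P(1−P) = 0.6435 × 0.3565 = 0.2294
I = a² × P(1−P) = 0.41² × 0.2294 = 0.03857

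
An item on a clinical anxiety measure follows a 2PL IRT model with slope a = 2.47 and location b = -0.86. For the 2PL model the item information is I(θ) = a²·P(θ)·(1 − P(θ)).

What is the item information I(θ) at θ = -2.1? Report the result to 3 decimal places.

0.260

P = 1/(1+e^{3.0628}) = 0.0447
P(1−P) = 0.0447 × 0.9553 = 0.0427
I = a² × P(1−P) = 2.47² × 0.0427 = 0.26034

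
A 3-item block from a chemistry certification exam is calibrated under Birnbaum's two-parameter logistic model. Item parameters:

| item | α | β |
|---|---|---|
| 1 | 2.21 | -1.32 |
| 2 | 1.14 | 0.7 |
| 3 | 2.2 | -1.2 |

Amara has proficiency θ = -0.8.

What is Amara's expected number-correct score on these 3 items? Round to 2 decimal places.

1.62

P(θ) = 1 / (1 + exp(−α(θ − β)))
P_1 = 1/(1+e^{-1.1492}) = 0.7594
P_2 = 1/(1+e^{1.7100}) = 0.1532
P_3 = 1/(1+e^{-0.8800}) = 0.7068
E[score] = 0.7594 + 0.1532 + 0.7068 = 1.6194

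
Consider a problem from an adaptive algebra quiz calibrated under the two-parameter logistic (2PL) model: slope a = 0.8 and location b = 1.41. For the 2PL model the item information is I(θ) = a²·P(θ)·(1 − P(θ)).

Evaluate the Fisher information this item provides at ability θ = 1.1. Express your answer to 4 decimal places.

P = 1/(1+e^{0.2480}) = 0.4383
P(1−P) = 0.4383 × 0.5617 = 0.2462
I = a² × P(1−P) = 0.8² × 0.2462 = 0.15756

0.1576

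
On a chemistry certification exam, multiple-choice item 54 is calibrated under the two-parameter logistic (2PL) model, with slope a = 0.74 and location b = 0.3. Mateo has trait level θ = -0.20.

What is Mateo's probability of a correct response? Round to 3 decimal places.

0.409

P(θ) = 1 / (1 + exp(−a(θ − b)))
Exponent: 0.74 × (-0.20 − 0.3) = -0.3700
1/(1 + e^{0.3700}) = 0.4085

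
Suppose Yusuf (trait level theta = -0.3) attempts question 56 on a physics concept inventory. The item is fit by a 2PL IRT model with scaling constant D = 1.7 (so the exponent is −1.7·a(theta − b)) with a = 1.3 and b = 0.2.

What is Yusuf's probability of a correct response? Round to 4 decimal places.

0.2488

P(theta) = 1 / (1 + exp(−D·a(theta − b)))
Exponent: 1.7 × 1.3 × (-0.3 − 0.2) = -1.1050
1/(1 + e^{1.1050}) = 0.2488
P = 0.2488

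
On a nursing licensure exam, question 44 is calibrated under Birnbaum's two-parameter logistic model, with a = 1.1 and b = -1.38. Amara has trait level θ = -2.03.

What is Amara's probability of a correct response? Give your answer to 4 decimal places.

0.3285

P(θ) = 1 / (1 + exp(−a(θ − b)))
Exponent: 1.1 × (-2.03 − (-1.38)) = -0.7150
1/(1 + e^{0.7150}) = 0.3285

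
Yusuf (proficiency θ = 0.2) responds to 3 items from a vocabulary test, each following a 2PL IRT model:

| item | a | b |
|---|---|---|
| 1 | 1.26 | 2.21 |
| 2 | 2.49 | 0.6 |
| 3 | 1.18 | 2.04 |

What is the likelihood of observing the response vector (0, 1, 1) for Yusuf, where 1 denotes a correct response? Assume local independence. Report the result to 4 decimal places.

0.0256

P(θ) = 1 / (1 + exp(−a(θ − b)))
P_1 = 1/(1+e^{2.5326}) = 0.0736
P_2 = 1/(1+e^{0.9960}) = 0.2697
P_3 = 1/(1+e^{2.1712}) = 0.1024
L = (1−P_1) × P_2 × P_3 = 0.9264 × 0.2697 × 0.1024 = 0.02558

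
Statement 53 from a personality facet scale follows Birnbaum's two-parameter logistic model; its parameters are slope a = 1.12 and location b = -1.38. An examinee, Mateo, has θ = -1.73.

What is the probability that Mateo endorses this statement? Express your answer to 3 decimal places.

P(θ) = 1 / (1 + exp(−a(θ − b)))
Exponent: 1.12 × (-1.73 − (-1.38)) = -0.3920
1/(1 + e^{0.3920}) = 0.4032

0.403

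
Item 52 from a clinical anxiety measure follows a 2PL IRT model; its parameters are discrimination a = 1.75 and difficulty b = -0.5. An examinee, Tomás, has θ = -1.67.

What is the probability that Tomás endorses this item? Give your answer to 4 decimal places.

P(θ) = 1 / (1 + exp(−a(θ − b)))
Exponent: 1.75 × (-1.67 − (-0.5)) = -2.0475
1/(1 + e^{2.0475}) = 0.1143

0.1143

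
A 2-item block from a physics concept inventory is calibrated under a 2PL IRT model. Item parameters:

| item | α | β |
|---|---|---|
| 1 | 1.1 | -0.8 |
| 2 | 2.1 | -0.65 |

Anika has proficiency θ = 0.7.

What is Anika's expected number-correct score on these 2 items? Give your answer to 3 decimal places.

P(θ) = 1 / (1 + exp(−α(θ − β)))
P_1 = 1/(1+e^{-1.6500}) = 0.8389
P_2 = 1/(1+e^{-2.8350}) = 0.9445
E[score] = 0.8389 + 0.9445 = 1.7834

1.783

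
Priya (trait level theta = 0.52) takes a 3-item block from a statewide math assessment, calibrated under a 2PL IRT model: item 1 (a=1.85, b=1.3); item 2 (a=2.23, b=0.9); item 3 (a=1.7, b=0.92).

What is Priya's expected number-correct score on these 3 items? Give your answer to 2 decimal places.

P(theta) = 1 / (1 + exp(−a(theta − b)))
P_1 = 1/(1+e^{1.4430}) = 0.1911
P_2 = 1/(1+e^{0.8474}) = 0.3000
P_3 = 1/(1+e^{0.6800}) = 0.3363
E[score] = 0.1911 + 0.3000 + 0.3363 = 0.8273

0.83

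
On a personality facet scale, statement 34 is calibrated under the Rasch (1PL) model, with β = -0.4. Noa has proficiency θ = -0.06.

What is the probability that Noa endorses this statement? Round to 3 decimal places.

P(θ) = 1 / (1 + exp(−(θ − β)))
Exponent: (-0.06 − (-0.4)) = 0.3400
1/(1 + e^{-0.3400}) = 0.5842
P = 0.5842

0.584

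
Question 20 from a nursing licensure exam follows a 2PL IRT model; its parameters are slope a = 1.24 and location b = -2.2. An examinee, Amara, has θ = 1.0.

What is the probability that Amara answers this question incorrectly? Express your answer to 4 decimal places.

0.0186

P(θ) = 1 / (1 + exp(−a(θ − b)))
Exponent: 1.24 × (1.0 − (-2.2)) = 3.9680
1/(1 + e^{-3.9680}) = 0.9814
P(incorrect) = 1 − 0.9814 = 0.0186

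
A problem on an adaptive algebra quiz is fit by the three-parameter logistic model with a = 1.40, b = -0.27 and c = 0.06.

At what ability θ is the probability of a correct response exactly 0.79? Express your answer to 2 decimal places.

0.62

P(θ) = c + (1 − c) · 1 / (1 + exp(−a(θ − b)))
Remove guessing floor: (0.79 − 0.06)/(1 − 0.06) = 0.7766
logit = ln(0.7766/0.2234) = 1.2459
θ = b + logit/(a) = -0.27 + 1.2459/1.4000 = 0.6200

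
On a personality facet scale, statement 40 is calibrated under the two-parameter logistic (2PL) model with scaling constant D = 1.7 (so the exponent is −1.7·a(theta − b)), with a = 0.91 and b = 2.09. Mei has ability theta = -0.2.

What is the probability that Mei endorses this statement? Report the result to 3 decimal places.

0.028

P(theta) = 1 / (1 + exp(−D·a(theta − b)))
Exponent: 1.7 × 0.91 × (-0.2 − 2.09) = -3.5426
1/(1 + e^{3.5426}) = 0.0281
P = 0.0281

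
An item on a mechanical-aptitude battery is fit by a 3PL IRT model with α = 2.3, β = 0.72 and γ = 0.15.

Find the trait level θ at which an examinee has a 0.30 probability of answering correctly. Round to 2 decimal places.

P(θ) = γ + (1 − γ) · 1 / (1 + exp(−α(θ − β)))
Remove guessing floor: (0.30 − 0.15)/(1 − 0.15) = 0.1765
logit = ln(0.1765/0.8235) = -1.5404
θ = β + logit/(α) = 0.72 + (-1.5404)/2.3000 = 0.0502

0.05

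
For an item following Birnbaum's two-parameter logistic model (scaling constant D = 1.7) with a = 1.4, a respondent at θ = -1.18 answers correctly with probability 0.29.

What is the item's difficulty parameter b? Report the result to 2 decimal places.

P(θ) = 1 / (1 + exp(−D·a(θ − b)))
logit(0.29) = ln(0.29/0.71) = -0.8954
b = θ − logit/(1.7·a) = -1.18 − (-0.8954)/2.3800 = -0.8038

-0.80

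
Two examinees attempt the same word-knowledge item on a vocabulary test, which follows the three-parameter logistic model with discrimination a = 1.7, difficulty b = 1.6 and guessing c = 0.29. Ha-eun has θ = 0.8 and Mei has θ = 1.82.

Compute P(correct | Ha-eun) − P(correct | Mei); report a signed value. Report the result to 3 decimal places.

P(θ) = c + (1 − c) · 1 / (1 + exp(−a(θ − b)))
P(Ha-eun) = 0.4350  [exponent -1.3600]
P(Mei) = 0.7106  [exponent 0.3740]
Difference = 0.4350 − 0.7106 = -0.2756

-0.276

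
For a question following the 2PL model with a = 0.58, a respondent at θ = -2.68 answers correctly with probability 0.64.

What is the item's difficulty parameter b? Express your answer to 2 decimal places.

P(θ) = 1 / (1 + exp(−a(θ − b)))
logit(0.64) = ln(0.64/0.36) = 0.5754
b = θ − logit/(a) = -2.68 − 0.5754/0.5800 = -3.6720

-3.67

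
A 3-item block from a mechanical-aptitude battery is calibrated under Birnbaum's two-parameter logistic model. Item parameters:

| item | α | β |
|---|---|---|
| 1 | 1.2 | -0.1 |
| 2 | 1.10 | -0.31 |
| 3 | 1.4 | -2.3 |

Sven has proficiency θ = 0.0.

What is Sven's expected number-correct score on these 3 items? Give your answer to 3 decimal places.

P(θ) = 1 / (1 + exp(−α(θ − β)))
P_1 = 1/(1+e^{-0.1200}) = 0.5300
P_2 = 1/(1+e^{-0.3410}) = 0.5844
P_3 = 1/(1+e^{-3.2200}) = 0.9616
E[score] = 0.5300 + 0.5844 + 0.9616 = 2.0760

2.076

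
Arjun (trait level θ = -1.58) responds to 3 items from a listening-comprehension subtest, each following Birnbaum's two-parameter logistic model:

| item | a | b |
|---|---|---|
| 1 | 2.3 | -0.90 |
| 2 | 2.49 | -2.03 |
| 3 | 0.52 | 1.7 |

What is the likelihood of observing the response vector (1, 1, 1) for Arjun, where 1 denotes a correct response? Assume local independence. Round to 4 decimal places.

P(θ) = 1 / (1 + exp(−a(θ − b)))
P_1 = 1/(1+e^{1.5640}) = 0.1731
P_2 = 1/(1+e^{-1.1205}) = 0.7541
P_3 = 1/(1+e^{1.7056}) = 0.1537
L = P_1 × P_2 × P_3 = 0.1731 × 0.7541 × 0.1537 = 0.02006

0.0201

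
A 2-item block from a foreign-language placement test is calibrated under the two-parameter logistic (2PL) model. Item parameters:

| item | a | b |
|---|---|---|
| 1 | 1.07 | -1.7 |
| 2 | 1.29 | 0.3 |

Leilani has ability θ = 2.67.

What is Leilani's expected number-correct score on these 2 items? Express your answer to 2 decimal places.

1.95

P(θ) = 1 / (1 + exp(−a(θ − b)))
P_1 = 1/(1+e^{-4.6759}) = 0.9908
P_2 = 1/(1+e^{-3.0573}) = 0.9551
E[score] = 0.9908 + 0.9551 = 1.9459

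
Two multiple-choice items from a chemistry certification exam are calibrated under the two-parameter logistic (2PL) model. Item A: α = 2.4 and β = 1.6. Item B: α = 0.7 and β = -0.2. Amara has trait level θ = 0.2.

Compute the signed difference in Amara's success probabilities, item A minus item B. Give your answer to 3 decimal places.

P(θ) = 1 / (1 + exp(−α(θ − β)))
P_A = 0.0336
P_B = 0.5695
P_A − P_B = -0.5360

-0.536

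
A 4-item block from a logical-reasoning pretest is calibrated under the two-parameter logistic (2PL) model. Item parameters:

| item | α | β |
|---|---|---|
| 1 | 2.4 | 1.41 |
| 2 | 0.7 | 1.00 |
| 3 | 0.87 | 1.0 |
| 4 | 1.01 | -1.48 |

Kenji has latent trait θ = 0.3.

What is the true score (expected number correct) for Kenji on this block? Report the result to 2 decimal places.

1.66

P(θ) = 1 / (1 + exp(−α(θ − β)))
P_1 = 1/(1+e^{2.6640}) = 0.0651
P_2 = 1/(1+e^{0.4900}) = 0.3799
P_3 = 1/(1+e^{0.6090}) = 0.3523
P_4 = 1/(1+e^{-1.7978}) = 0.8579
E[score] = 0.0651 + 0.3799 + 0.3523 + 0.8579 = 1.6552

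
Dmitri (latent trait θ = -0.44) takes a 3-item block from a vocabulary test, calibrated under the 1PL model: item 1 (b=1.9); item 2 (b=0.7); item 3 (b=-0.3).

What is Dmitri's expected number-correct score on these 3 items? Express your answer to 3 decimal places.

P(θ) = 1 / (1 + exp(−(θ − b)))
P_1 = 1/(1+e^{2.3400}) = 0.0879
P_2 = 1/(1+e^{1.1400}) = 0.2423
P_3 = 1/(1+e^{0.1400}) = 0.4651
E[score] = 0.0879 + 0.2423 + 0.4651 = 0.7952

0.795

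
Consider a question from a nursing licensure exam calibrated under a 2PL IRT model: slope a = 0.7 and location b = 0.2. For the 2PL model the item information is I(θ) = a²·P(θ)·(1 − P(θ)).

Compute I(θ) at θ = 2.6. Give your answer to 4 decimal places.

P = 1/(1+e^{-1.6800}) = 0.8429
P(1−P) = 0.8429 × 0.1571 = 0.1324
I = a² × P(1−P) = 0.7² × 0.1324 = 0.06488

0.0649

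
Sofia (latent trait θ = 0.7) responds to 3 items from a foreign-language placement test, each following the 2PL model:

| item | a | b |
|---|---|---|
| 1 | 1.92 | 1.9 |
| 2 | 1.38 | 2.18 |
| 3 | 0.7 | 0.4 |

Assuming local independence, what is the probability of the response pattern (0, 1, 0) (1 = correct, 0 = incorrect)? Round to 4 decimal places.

P(θ) = 1 / (1 + exp(−a(θ − b)))
P_1 = 1/(1+e^{2.3040}) = 0.0908
P_2 = 1/(1+e^{2.0424}) = 0.1148
P_3 = 1/(1+e^{-0.2100}) = 0.5523
L = (1−P_1) × P_2 × (1−P_3) = 0.9092 × 0.1148 × 0.4477 = 0.04674

0.0467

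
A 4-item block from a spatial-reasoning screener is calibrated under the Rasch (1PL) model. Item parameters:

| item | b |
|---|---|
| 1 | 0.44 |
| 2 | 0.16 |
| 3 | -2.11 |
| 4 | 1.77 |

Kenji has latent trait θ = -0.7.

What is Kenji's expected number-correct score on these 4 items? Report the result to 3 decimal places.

1.421

P(θ) = 1 / (1 + exp(−(θ − b)))
P_1 = 1/(1+e^{1.1400}) = 0.2423
P_2 = 1/(1+e^{0.8600}) = 0.2973
P_3 = 1/(1+e^{-1.4100}) = 0.8038
P_4 = 1/(1+e^{2.4700}) = 0.0780
E[score] = 0.2423 + 0.2973 + 0.8038 + 0.0780 = 1.4214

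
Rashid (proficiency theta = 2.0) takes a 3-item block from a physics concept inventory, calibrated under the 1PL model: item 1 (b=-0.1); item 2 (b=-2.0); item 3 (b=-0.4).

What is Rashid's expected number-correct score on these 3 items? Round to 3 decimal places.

P(theta) = 1 / (1 + exp(−(theta − b)))
P_1 = 1/(1+e^{-2.1000}) = 0.8909
P_2 = 1/(1+e^{-4.0000}) = 0.9820
P_3 = 1/(1+e^{-2.4000}) = 0.9168
E[score] = 0.8909 + 0.9820 + 0.9168 = 2.7897

2.790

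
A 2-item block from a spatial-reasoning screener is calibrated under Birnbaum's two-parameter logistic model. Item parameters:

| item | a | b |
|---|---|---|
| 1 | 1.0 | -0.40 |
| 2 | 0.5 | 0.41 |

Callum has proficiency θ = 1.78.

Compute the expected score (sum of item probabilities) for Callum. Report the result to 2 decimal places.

P(θ) = 1 / (1 + exp(−a(θ − b)))
P_1 = 1/(1+e^{-2.1800}) = 0.8984
P_2 = 1/(1+e^{-0.6850}) = 0.6649
E[score] = 0.8984 + 0.6649 = 1.5633

1.56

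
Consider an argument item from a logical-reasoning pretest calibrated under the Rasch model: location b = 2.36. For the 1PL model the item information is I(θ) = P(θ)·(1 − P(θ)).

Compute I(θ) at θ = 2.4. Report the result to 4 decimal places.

P = 1/(1+e^{-0.0400}) = 0.5100
P(1−P) = 0.5100 × 0.4900 = 0.2499
I = P(1−P) = 0.24990

0.2499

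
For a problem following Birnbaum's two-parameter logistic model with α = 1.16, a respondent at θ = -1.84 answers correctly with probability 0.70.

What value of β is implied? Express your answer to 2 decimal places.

P(θ) = 1 / (1 + exp(−α(θ − β)))
logit(0.70) = ln(0.70/0.30) = 0.8473
β = θ − logit/(α) = -1.84 − 0.8473/1.1600 = -2.5704

-2.57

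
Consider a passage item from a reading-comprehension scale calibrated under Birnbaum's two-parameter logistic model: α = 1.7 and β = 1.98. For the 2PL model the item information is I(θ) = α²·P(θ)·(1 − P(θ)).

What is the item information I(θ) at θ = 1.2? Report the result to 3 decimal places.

P = 1/(1+e^{1.3260}) = 0.2098
P(1−P) = 0.2098 × 0.7902 = 0.1658
I = α² × P(1−P) = 1.7² × 0.1658 = 0.47915

0.479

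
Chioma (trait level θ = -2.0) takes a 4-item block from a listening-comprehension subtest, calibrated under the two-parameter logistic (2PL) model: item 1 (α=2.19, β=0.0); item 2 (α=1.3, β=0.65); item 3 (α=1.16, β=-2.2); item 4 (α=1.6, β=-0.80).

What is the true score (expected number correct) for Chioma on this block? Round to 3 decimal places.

P(θ) = 1 / (1 + exp(−α(θ − β)))
P_1 = 1/(1+e^{4.3800}) = 0.0124
P_2 = 1/(1+e^{3.4450}) = 0.0309
P_3 = 1/(1+e^{-0.2320}) = 0.5577
P_4 = 1/(1+e^{1.9200}) = 0.1279
E[score] = 0.0124 + 0.0309 + 0.5577 + 0.1279 = 0.7289

0.729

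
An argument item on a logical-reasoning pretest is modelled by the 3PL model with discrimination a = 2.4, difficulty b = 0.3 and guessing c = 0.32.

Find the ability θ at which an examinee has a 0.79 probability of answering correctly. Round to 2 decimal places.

P(θ) = c + (1 − c) · 1 / (1 + exp(−a(θ − b)))
Remove guessing floor: (0.79 − 0.32)/(1 − 0.32) = 0.6912
logit = ln(0.6912/0.3088) = 0.8056
θ = b + logit/(a) = 0.3 + 0.8056/2.4000 = 0.6357

0.64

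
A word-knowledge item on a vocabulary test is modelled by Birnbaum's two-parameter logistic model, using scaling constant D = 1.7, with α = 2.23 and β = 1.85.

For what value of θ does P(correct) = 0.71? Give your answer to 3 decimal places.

2.086

P(θ) = 1 / (1 + exp(−D·α(θ − β)))
logit = ln(0.7100/0.2900) = 0.8954
θ = β + logit/(1.7·α) = 1.85 + 0.8954/3.7910 = 2.0862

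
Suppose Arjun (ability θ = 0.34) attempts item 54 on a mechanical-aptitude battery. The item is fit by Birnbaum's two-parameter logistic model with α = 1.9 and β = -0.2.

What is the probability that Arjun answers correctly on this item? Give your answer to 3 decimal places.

0.736

P(θ) = 1 / (1 + exp(−α(θ − β)))
Exponent: 1.9 × (0.34 − (-0.2)) = 1.0260
1/(1 + e^{-1.0260}) = 0.7361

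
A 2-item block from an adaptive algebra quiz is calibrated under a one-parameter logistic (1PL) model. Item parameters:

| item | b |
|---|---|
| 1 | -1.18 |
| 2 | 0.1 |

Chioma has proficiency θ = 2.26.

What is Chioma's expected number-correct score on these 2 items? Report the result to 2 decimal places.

1.87

P(θ) = 1 / (1 + exp(−(θ − b)))
P_1 = 1/(1+e^{-3.4400}) = 0.9689
P_2 = 1/(1+e^{-2.1600}) = 0.8966
E[score] = 0.9689 + 0.8966 = 1.8655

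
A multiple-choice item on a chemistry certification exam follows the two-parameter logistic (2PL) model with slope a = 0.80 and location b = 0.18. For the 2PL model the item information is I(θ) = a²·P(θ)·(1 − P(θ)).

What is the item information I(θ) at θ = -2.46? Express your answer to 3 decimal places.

0.062

P = 1/(1+e^{2.1120}) = 0.1079
P(1−P) = 0.1079 × 0.8921 = 0.0963
I = a² × P(1−P) = 0.80² × 0.0963 = 0.06162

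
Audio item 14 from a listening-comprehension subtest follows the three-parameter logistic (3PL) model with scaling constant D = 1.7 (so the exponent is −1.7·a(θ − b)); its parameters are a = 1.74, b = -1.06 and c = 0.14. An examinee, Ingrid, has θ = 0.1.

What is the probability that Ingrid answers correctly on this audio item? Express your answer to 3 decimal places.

P(θ) = c + (1 − c) · 1 / (1 + exp(−D·a(θ − b)))
Exponent: 1.7 × 1.74 × (0.1 − (-1.06)) = 3.4313
1/(1 + e^{-3.4313}) = 0.9687
P = 0.14 + 0.86 × 0.9687 = 0.9731

0.973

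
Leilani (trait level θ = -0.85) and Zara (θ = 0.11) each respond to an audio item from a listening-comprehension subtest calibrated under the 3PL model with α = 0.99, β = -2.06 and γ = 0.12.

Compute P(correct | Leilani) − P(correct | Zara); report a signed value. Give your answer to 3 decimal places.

-0.112

P(θ) = γ + (1 − γ) · 1 / (1 + exp(−α(θ − β)))
P(Leilani) = 0.7960  [exponent 1.1979]
P(Zara) = 0.9080  [exponent 2.1483]
Difference = 0.7960 − 0.9080 = -0.1121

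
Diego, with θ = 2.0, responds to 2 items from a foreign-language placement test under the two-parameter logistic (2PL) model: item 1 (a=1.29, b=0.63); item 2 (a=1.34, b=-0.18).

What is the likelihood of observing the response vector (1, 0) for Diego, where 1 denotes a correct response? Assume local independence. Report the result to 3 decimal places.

0.044

P(θ) = 1 / (1 + exp(−a(θ − b)))
P_1 = 1/(1+e^{-1.7673}) = 0.8541
P_2 = 1/(1+e^{-2.9212}) = 0.9489
L = P_1 × (1−P_2) = 0.8541 × 0.0511 = 0.04366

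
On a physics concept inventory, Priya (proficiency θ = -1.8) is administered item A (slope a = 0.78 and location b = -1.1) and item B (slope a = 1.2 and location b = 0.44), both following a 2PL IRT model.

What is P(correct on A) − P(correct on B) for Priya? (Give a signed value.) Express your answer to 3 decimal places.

0.303

P(θ) = 1 / (1 + exp(−a(θ − b)))
P_A = 0.3668
P_B = 0.0637
P_A − P_B = 0.3031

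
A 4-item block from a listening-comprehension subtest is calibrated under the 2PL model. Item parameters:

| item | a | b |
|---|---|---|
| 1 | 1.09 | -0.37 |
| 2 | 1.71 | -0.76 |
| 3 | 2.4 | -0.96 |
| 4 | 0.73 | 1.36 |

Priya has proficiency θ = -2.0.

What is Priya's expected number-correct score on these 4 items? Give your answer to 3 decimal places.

P(θ) = 1 / (1 + exp(−a(θ − b)))
P_1 = 1/(1+e^{1.7767}) = 0.1447
P_2 = 1/(1+e^{2.1204}) = 0.1071
P_3 = 1/(1+e^{2.4960}) = 0.0761
P_4 = 1/(1+e^{2.4528}) = 0.0792
E[score] = 0.1447 + 0.1071 + 0.0761 + 0.0792 = 0.4072

0.407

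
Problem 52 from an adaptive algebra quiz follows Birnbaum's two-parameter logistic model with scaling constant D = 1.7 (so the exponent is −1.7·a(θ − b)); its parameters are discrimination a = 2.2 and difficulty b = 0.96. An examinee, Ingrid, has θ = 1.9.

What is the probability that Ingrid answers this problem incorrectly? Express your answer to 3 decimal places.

0.029

P(θ) = 1 / (1 + exp(−D·a(θ − b)))
Exponent: 1.7 × 2.2 × (1.9 − 0.96) = 3.5156
1/(1 + e^{-3.5156}) = 0.9711
P = 0.9711
P(incorrect) = 1 − 0.9711 = 0.0289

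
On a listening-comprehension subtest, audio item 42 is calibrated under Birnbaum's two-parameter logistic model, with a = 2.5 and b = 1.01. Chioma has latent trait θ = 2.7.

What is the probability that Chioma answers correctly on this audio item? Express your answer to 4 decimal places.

P(θ) = 1 / (1 + exp(−a(θ − b)))
Exponent: 2.5 × (2.7 − 1.01) = 4.2250
1/(1 + e^{-4.2250}) = 0.9856

0.9856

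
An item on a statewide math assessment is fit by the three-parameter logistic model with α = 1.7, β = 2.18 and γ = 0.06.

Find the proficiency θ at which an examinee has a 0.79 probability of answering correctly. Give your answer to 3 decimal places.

2.913

P(θ) = γ + (1 − γ) · 1 / (1 + exp(−α(θ − β)))
Remove guessing floor: (0.79 − 0.06)/(1 − 0.06) = 0.7766
logit = ln(0.7766/0.2234) = 1.2459
θ = β + logit/(α) = 2.18 + 1.2459/1.7000 = 2.9129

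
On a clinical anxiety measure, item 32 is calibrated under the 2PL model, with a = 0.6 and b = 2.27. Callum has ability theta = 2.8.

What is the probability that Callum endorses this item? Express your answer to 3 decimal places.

0.579

P(theta) = 1 / (1 + exp(−a(theta − b)))
Exponent: 0.6 × (2.8 − 2.27) = 0.3180
1/(1 + e^{-0.3180}) = 0.5788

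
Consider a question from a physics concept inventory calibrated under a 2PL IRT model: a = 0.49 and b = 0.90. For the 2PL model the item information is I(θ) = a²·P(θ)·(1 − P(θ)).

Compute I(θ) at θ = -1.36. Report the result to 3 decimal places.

0.045

P = 1/(1+e^{1.1074}) = 0.2484
P(1−P) = 0.2484 × 0.7516 = 0.1867
I = a² × P(1−P) = 0.49² × 0.1867 = 0.04482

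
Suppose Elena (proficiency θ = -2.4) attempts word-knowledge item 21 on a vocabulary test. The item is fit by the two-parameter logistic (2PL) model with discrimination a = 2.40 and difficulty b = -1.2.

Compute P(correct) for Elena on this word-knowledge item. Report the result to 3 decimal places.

P(θ) = 1 / (1 + exp(−a(θ − b)))
Exponent: 2.40 × (-2.4 − (-1.2)) = -2.8800
1/(1 + e^{2.8800}) = 0.0532

0.053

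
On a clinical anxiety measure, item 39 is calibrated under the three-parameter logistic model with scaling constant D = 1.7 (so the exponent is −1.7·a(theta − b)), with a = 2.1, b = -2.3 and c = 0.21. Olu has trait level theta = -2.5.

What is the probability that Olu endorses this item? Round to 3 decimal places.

P(theta) = c + (1 − c) · 1 / (1 + exp(−D·a(theta − b)))
Exponent: 1.7 × 2.1 × (-2.5 − (-2.3)) = -0.7140
1/(1 + e^{0.7140}) = 0.3287
P = 0.21 + 0.79 × 0.3287 = 0.4697

0.470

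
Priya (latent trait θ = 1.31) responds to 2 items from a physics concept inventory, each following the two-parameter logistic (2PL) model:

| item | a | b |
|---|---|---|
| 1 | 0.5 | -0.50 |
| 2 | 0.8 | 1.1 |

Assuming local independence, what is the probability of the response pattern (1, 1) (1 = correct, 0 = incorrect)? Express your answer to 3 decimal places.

0.386

P(θ) = 1 / (1 + exp(−a(θ − b)))
P_1 = 1/(1+e^{-0.9050}) = 0.7120
P_2 = 1/(1+e^{-0.1680}) = 0.5419
L = P_1 × P_2 = 0.7120 × 0.5419 = 0.38582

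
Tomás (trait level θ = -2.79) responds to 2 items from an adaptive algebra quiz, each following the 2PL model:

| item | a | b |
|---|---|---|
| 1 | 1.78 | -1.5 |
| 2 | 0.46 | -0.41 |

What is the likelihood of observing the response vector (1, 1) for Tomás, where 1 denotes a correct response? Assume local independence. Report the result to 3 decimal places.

0.023

P(θ) = 1 / (1 + exp(−a(θ − b)))
P_1 = 1/(1+e^{2.2962}) = 0.0914
P_2 = 1/(1+e^{1.0948}) = 0.2507
L = P_1 × P_2 = 0.0914 × 0.2507 = 0.02292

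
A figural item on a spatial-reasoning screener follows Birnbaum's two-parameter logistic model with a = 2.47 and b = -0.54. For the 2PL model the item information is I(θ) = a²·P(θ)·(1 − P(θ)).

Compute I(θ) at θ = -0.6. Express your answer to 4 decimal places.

P = 1/(1+e^{0.1482}) = 0.4630
P(1−P) = 0.4630 × 0.5370 = 0.2486
I = a² × P(1−P) = 2.47² × 0.2486 = 1.51688

1.5169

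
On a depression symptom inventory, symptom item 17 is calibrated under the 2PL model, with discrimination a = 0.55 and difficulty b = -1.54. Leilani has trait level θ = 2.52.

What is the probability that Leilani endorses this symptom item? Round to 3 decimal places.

0.903

P(θ) = 1 / (1 + exp(−a(θ − b)))
Exponent: 0.55 × (2.52 − (-1.54)) = 2.2330
1/(1 + e^{-2.2330}) = 0.9032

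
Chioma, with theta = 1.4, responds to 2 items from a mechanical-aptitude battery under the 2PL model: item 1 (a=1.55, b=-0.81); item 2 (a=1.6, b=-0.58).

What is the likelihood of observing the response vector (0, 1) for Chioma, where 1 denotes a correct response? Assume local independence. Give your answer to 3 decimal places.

P(theta) = 1 / (1 + exp(−a(theta − b)))
P_1 = 1/(1+e^{-3.4255}) = 0.9685
P_2 = 1/(1+e^{-3.1680}) = 0.9596
L = (1−P_1) × P_2 = 0.0315 × 0.9596 = 0.03024

0.030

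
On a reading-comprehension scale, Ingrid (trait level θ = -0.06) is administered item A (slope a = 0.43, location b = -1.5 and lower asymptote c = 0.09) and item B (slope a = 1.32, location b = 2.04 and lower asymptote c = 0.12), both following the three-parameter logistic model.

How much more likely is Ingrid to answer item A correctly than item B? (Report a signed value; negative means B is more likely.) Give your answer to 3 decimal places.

0.510

P(θ) = c + (1 − c) · 1 / (1 + exp(−a(θ − b)))
P_A = 0.6815
P_B = 0.1718
P_A − P_B = 0.5097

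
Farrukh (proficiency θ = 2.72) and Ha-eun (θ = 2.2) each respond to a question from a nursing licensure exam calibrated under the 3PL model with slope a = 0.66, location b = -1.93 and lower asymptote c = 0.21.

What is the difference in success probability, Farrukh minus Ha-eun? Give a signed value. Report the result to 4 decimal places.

P(θ) = c + (1 − c) · 1 / (1 + exp(−a(θ − b)))
P(Farrukh) = 0.9649  [exponent 3.0690]
P(Ha-eun) = 0.9514  [exponent 2.7258]
Difference = 0.9649 − 0.9514 = 0.0135

0.0135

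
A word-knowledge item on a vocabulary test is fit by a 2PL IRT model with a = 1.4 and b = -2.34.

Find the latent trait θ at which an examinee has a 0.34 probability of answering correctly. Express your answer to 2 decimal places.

-2.81

P(θ) = 1 / (1 + exp(−a(θ − b)))
logit = ln(0.3400/0.6600) = -0.6633
θ = b + logit/(a) = -2.34 + (-0.6633)/1.4000 = -2.8138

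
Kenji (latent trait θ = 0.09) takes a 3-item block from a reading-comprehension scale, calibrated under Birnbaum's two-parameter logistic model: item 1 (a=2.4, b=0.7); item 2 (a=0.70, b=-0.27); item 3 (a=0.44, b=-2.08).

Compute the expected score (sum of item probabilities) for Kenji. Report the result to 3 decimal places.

P(θ) = 1 / (1 + exp(−a(θ − b)))
P_1 = 1/(1+e^{1.4640}) = 0.1879
P_2 = 1/(1+e^{-0.2520}) = 0.5627
P_3 = 1/(1+e^{-0.9548}) = 0.7221
E[score] = 0.1879 + 0.5627 + 0.7221 = 1.4726

1.473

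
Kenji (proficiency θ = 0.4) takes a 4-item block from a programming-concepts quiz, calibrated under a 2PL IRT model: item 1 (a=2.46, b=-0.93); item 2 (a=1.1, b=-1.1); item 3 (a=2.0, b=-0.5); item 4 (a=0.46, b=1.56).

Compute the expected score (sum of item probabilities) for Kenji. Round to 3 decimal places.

3.030

P(θ) = 1 / (1 + exp(−a(θ − b)))
P_1 = 1/(1+e^{-3.2718}) = 0.9634
P_2 = 1/(1+e^{-1.6500}) = 0.8389
P_3 = 1/(1+e^{-1.8000}) = 0.8581
P_4 = 1/(1+e^{0.5336}) = 0.3697
E[score] = 0.9634 + 0.8389 + 0.8581 + 0.3697 = 3.0302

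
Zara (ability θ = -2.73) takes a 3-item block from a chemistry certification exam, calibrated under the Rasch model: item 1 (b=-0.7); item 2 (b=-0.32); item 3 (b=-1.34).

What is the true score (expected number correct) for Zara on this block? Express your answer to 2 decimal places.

P(θ) = 1 / (1 + exp(−(θ − b)))
P_1 = 1/(1+e^{2.0300}) = 0.1161
P_2 = 1/(1+e^{2.4100}) = 0.0824
P_3 = 1/(1+e^{1.3900}) = 0.1994
E[score] = 0.1161 + 0.0824 + 0.1994 = 0.3979

0.40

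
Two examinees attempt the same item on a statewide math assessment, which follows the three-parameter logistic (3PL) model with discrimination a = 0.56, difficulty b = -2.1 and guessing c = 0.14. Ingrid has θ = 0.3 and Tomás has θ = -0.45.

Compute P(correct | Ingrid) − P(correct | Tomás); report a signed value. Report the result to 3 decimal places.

P(θ) = c + (1 − c) · 1 / (1 + exp(−a(θ − b)))
P(Ingrid) = 0.8221  [exponent 1.3440]
P(Tomás) = 0.7556  [exponent 0.9240]
Difference = 0.8221 − 0.7556 = 0.0665

0.066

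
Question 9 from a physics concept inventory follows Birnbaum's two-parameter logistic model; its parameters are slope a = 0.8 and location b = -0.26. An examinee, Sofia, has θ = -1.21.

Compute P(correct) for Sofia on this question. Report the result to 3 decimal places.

0.319

P(θ) = 1 / (1 + exp(−a(θ − b)))
Exponent: 0.8 × (-1.21 − (-0.26)) = -0.7600
1/(1 + e^{0.7600}) = 0.3186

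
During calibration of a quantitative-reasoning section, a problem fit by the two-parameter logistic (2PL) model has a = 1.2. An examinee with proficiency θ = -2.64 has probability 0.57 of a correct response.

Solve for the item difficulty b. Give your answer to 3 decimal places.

P(θ) = 1 / (1 + exp(−a(θ − b)))
logit(0.57) = ln(0.57/0.43) = 0.2819
b = θ − logit/(a) = -2.64 − 0.2819/1.2000 = -2.8749

-2.875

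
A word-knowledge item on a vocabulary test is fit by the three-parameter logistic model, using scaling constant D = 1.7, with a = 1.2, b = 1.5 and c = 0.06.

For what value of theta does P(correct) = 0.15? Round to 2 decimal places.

P(theta) = c + (1 − c) · 1 / (1 + exp(−D·a(theta − b)))
Remove guessing floor: (0.15 − 0.06)/(1 − 0.06) = 0.0957
logit = ln(0.0957/0.9043) = -2.2454
theta = b + logit/(1.7·a) = 1.5 + (-2.2454)/2.0400 = 0.3993

0.40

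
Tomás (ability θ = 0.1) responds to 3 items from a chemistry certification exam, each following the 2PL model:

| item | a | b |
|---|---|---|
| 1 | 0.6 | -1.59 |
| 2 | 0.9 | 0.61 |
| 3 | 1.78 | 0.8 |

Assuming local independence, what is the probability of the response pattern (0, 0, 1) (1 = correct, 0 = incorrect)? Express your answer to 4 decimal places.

P(θ) = 1 / (1 + exp(−a(θ − b)))
P_1 = 1/(1+e^{-1.0140}) = 0.7338
P_2 = 1/(1+e^{0.4590}) = 0.3872
P_3 = 1/(1+e^{1.2460}) = 0.2234
L = (1−P_1) × (1−P_2) × P_3 = 0.2662 × 0.6128 × 0.2234 = 0.03644

0.0364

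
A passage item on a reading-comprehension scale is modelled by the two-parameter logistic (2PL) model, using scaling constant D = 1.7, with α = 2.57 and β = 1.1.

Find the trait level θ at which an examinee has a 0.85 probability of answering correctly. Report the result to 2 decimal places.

1.50

P(θ) = 1 / (1 + exp(−D·α(θ − β)))
logit = ln(0.8500/0.1500) = 1.7346
θ = β + logit/(1.7·α) = 1.1 + 1.7346/4.3690 = 1.4970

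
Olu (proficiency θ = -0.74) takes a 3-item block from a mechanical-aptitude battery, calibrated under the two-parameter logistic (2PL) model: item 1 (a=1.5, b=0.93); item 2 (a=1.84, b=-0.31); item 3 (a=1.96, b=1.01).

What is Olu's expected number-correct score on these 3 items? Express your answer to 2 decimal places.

P(θ) = 1 / (1 + exp(−a(θ − b)))
P_1 = 1/(1+e^{2.5050}) = 0.0755
P_2 = 1/(1+e^{0.7912}) = 0.3119
P_3 = 1/(1+e^{3.4300}) = 0.0314
E[score] = 0.0755 + 0.3119 + 0.0314 = 0.4188

0.42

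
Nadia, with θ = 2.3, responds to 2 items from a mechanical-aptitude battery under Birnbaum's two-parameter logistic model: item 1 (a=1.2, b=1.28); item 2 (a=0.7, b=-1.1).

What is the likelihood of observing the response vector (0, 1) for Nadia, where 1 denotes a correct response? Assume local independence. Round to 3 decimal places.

P(θ) = 1 / (1 + exp(−a(θ − b)))
P_1 = 1/(1+e^{-1.2240}) = 0.7728
P_2 = 1/(1+e^{-2.3800}) = 0.9153
L = (1−P_1) × P_2 = 0.2272 × 0.9153 = 0.20798

0.208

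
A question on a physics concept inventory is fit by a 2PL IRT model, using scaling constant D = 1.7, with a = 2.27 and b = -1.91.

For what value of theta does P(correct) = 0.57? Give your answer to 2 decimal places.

P(theta) = 1 / (1 + exp(−D·a(theta − b)))
logit = ln(0.5700/0.4300) = 0.2819
theta = b + logit/(1.7·a) = -1.91 + 0.2819/3.8590 = -1.8370

-1.84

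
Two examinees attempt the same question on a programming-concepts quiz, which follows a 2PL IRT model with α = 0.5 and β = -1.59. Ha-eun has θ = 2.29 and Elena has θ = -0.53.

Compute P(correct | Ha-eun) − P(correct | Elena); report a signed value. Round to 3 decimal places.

P(θ) = 1 / (1 + exp(−α(θ − β)))
P(Ha-eun) = 0.8744  [exponent 1.9400]
P(Elena) = 0.6295  [exponent 0.5300]
Difference = 0.8744 − 0.6295 = 0.2449

0.245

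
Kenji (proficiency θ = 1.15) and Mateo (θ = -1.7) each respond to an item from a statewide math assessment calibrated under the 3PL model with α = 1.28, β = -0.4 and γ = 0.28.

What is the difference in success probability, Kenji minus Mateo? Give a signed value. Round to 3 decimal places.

P(θ) = γ + (1 − γ) · 1 / (1 + exp(−α(θ − β)))
P(Kenji) = 0.9130  [exponent 1.9840]
P(Mateo) = 0.3946  [exponent -1.6640]
Difference = 0.9130 − 0.3946 = 0.5183

0.518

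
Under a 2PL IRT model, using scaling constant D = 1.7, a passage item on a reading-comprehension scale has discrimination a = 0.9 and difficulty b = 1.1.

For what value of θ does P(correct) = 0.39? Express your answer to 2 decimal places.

P(θ) = 1 / (1 + exp(−D·a(θ − b)))
logit = ln(0.3900/0.6100) = -0.4473
θ = b + logit/(1.7·a) = 1.1 + (-0.4473)/1.5300 = 0.8076

0.81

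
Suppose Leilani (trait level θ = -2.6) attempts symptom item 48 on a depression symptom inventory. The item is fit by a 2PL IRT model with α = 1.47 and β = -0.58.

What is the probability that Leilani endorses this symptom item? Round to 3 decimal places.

0.049

P(θ) = 1 / (1 + exp(−α(θ − β)))
Exponent: 1.47 × (-2.6 − (-0.58)) = -2.9694
1/(1 + e^{2.9694}) = 0.0488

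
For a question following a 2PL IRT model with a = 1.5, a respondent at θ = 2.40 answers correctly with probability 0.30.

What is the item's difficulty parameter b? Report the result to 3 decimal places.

2.965

P(θ) = 1 / (1 + exp(−a(θ − b)))
logit(0.30) = ln(0.30/0.70) = -0.8473
b = θ − logit/(a) = 2.40 − (-0.8473)/1.5000 = 2.9649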